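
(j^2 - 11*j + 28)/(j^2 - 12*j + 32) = (j - 7)/(j - 8)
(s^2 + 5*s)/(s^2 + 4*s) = (s + 5)/(s + 4)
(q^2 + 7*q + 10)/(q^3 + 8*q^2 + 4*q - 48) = (q^2 + 7*q + 10)/(q^3 + 8*q^2 + 4*q - 48)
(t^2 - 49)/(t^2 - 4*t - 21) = (t + 7)/(t + 3)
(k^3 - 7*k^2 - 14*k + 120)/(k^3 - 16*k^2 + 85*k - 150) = (k + 4)/(k - 5)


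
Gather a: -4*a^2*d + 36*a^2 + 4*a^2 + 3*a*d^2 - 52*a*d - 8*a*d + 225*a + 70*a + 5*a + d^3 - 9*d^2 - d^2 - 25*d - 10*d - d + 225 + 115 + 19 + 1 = a^2*(40 - 4*d) + a*(3*d^2 - 60*d + 300) + d^3 - 10*d^2 - 36*d + 360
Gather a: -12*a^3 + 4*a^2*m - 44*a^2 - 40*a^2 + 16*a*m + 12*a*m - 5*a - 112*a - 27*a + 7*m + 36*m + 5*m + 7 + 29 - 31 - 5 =-12*a^3 + a^2*(4*m - 84) + a*(28*m - 144) + 48*m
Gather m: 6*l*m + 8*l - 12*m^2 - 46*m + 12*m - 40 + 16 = 8*l - 12*m^2 + m*(6*l - 34) - 24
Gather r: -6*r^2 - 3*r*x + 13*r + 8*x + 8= -6*r^2 + r*(13 - 3*x) + 8*x + 8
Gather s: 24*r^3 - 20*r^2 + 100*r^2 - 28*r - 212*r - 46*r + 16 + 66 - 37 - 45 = 24*r^3 + 80*r^2 - 286*r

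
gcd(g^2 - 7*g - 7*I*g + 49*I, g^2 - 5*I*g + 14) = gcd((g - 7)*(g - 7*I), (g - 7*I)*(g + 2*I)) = g - 7*I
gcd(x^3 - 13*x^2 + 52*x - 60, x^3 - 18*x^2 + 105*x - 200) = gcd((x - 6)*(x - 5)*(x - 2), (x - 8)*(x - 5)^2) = x - 5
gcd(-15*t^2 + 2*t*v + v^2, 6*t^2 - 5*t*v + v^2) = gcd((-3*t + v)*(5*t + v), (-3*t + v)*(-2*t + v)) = 3*t - v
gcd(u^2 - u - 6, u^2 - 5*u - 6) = 1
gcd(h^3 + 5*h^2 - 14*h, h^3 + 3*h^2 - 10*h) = h^2 - 2*h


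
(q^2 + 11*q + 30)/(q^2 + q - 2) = (q^2 + 11*q + 30)/(q^2 + q - 2)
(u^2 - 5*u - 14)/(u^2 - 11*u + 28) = (u + 2)/(u - 4)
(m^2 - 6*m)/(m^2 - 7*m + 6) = m/(m - 1)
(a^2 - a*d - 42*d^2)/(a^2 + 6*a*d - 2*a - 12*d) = (a - 7*d)/(a - 2)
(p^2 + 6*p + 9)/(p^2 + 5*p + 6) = (p + 3)/(p + 2)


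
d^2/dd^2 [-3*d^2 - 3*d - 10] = -6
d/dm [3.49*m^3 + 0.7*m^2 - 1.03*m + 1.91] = 10.47*m^2 + 1.4*m - 1.03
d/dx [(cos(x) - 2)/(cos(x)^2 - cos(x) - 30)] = (cos(x)^2 - 4*cos(x) + 32)*sin(x)/(sin(x)^2 + cos(x) + 29)^2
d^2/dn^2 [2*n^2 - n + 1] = 4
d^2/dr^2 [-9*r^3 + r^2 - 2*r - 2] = 2 - 54*r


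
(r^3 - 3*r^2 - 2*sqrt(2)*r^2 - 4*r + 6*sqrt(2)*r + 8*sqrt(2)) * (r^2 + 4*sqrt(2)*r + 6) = r^5 - 3*r^4 + 2*sqrt(2)*r^4 - 14*r^3 - 6*sqrt(2)*r^3 - 20*sqrt(2)*r^2 + 30*r^2 + 40*r + 36*sqrt(2)*r + 48*sqrt(2)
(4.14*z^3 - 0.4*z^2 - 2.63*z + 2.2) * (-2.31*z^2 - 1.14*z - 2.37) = -9.5634*z^5 - 3.7956*z^4 - 3.2805*z^3 - 1.1358*z^2 + 3.7251*z - 5.214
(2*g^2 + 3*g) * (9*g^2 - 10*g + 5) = 18*g^4 + 7*g^3 - 20*g^2 + 15*g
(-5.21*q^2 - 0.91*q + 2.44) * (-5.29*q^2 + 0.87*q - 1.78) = 27.5609*q^4 + 0.2812*q^3 - 4.4255*q^2 + 3.7426*q - 4.3432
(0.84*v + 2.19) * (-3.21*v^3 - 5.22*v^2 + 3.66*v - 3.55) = -2.6964*v^4 - 11.4147*v^3 - 8.3574*v^2 + 5.0334*v - 7.7745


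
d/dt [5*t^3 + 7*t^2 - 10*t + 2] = 15*t^2 + 14*t - 10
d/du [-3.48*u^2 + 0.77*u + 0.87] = 0.77 - 6.96*u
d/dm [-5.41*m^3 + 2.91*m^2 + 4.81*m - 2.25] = -16.23*m^2 + 5.82*m + 4.81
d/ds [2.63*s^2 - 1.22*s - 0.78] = 5.26*s - 1.22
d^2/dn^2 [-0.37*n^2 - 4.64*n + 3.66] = -0.740000000000000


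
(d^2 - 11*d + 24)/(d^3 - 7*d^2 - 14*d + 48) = (d - 3)/(d^2 + d - 6)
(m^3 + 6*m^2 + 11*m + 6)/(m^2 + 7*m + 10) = (m^2 + 4*m + 3)/(m + 5)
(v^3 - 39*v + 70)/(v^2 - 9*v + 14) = (v^2 + 2*v - 35)/(v - 7)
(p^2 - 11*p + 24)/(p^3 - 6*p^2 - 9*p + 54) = (p - 8)/(p^2 - 3*p - 18)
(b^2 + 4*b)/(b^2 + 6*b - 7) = b*(b + 4)/(b^2 + 6*b - 7)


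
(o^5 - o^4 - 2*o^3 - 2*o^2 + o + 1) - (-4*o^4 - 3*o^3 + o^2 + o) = o^5 + 3*o^4 + o^3 - 3*o^2 + 1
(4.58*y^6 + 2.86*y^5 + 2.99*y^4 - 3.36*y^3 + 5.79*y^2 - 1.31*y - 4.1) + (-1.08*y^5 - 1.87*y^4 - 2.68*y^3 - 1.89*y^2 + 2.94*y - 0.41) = 4.58*y^6 + 1.78*y^5 + 1.12*y^4 - 6.04*y^3 + 3.9*y^2 + 1.63*y - 4.51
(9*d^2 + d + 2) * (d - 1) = 9*d^3 - 8*d^2 + d - 2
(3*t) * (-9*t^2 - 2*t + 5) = -27*t^3 - 6*t^2 + 15*t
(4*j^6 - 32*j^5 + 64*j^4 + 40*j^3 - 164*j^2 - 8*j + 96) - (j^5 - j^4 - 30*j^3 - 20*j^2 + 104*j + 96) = 4*j^6 - 33*j^5 + 65*j^4 + 70*j^3 - 144*j^2 - 112*j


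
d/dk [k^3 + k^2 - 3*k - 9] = 3*k^2 + 2*k - 3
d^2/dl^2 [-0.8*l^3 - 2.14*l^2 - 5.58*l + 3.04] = -4.8*l - 4.28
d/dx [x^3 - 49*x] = 3*x^2 - 49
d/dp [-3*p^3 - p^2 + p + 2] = -9*p^2 - 2*p + 1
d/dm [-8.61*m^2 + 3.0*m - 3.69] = 3.0 - 17.22*m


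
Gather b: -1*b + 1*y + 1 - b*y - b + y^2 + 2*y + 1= b*(-y - 2) + y^2 + 3*y + 2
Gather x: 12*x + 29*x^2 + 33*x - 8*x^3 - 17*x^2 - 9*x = -8*x^3 + 12*x^2 + 36*x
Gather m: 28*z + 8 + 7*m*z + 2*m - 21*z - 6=m*(7*z + 2) + 7*z + 2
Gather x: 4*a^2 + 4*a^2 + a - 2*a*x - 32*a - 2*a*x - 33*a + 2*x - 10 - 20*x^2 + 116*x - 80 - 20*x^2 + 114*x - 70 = 8*a^2 - 64*a - 40*x^2 + x*(232 - 4*a) - 160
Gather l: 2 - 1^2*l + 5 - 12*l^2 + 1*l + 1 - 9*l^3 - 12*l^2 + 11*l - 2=-9*l^3 - 24*l^2 + 11*l + 6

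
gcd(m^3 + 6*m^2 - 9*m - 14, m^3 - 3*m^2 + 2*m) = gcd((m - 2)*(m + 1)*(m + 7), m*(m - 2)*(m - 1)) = m - 2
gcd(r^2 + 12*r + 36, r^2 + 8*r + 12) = r + 6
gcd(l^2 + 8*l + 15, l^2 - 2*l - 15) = l + 3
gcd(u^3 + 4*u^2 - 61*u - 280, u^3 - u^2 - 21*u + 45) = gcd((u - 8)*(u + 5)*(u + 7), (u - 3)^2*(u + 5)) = u + 5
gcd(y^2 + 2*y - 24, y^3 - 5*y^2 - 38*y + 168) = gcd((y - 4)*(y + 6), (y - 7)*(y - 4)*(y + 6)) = y^2 + 2*y - 24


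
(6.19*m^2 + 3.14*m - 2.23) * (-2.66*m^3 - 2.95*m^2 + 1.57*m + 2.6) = -16.4654*m^5 - 26.6129*m^4 + 6.3871*m^3 + 27.6023*m^2 + 4.6629*m - 5.798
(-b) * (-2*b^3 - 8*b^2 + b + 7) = 2*b^4 + 8*b^3 - b^2 - 7*b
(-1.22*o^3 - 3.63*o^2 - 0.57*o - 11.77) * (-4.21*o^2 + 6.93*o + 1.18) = 5.1362*o^5 + 6.8277*o^4 - 24.1958*o^3 + 41.3182*o^2 - 82.2387*o - 13.8886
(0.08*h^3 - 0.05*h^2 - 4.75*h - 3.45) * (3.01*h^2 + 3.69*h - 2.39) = 0.2408*h^5 + 0.1447*h^4 - 14.6732*h^3 - 27.7925*h^2 - 1.378*h + 8.2455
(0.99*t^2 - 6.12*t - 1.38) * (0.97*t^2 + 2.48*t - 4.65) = 0.9603*t^4 - 3.4812*t^3 - 21.1197*t^2 + 25.0356*t + 6.417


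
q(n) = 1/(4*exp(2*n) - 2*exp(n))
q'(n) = (-8*exp(2*n) + 2*exp(n))/(4*exp(2*n) - 2*exp(n))^2 = (1 - 4*exp(n))*exp(-n)/(2*(2*exp(n) - 1)^2)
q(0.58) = 0.11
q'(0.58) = -0.26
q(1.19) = 0.03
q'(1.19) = -0.06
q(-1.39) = -4.00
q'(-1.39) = 0.03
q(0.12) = 0.35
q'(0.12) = -0.99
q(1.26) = 0.02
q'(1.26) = -0.05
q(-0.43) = 2.55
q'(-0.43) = -13.59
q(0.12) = 0.35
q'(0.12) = -0.99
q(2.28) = 0.00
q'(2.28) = -0.01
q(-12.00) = -81378.40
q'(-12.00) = 81377.40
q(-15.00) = -1634509.69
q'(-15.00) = 1634508.69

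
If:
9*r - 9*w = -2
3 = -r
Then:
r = -3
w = -25/9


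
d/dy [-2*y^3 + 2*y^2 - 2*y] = -6*y^2 + 4*y - 2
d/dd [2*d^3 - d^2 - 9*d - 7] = 6*d^2 - 2*d - 9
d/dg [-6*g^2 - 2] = -12*g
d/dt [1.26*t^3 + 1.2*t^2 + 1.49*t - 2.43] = 3.78*t^2 + 2.4*t + 1.49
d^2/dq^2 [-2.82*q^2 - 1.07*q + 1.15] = -5.64000000000000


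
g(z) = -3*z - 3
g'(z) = -3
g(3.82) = -14.46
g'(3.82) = -3.00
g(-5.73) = 14.19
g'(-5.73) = -3.00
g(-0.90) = -0.30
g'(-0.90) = -3.00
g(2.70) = -11.10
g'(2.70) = -3.00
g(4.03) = -15.09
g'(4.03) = -3.00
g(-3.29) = 6.87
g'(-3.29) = -3.00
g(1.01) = -6.03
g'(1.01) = -3.00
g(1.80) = -8.40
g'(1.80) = -3.00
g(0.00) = -3.00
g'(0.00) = -3.00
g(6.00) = -21.00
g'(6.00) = -3.00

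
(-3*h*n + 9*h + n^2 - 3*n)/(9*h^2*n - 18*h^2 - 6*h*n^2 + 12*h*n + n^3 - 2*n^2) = (3 - n)/(3*h*n - 6*h - n^2 + 2*n)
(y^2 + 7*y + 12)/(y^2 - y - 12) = (y + 4)/(y - 4)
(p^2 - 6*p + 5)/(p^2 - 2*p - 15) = (p - 1)/(p + 3)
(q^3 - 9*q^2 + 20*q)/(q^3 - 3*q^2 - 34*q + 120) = q/(q + 6)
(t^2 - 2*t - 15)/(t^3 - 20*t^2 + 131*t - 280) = (t + 3)/(t^2 - 15*t + 56)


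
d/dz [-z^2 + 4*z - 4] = 4 - 2*z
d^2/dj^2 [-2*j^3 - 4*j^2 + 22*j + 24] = -12*j - 8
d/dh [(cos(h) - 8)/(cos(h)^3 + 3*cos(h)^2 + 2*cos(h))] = (-93*cos(h) - 21*cos(2*h) + cos(3*h) - 53)*sin(h)/(2*(cos(h) + 1)^2*(cos(h) + 2)^2*cos(h)^2)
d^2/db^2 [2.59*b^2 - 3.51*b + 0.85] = 5.18000000000000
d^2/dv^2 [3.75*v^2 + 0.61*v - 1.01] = 7.50000000000000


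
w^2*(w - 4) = w^3 - 4*w^2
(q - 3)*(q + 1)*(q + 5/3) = q^3 - q^2/3 - 19*q/3 - 5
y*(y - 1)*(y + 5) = y^3 + 4*y^2 - 5*y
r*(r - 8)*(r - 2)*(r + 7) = r^4 - 3*r^3 - 54*r^2 + 112*r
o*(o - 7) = o^2 - 7*o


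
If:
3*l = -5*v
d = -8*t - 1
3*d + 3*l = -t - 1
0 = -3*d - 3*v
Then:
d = -1/9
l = -5/27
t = -1/9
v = 1/9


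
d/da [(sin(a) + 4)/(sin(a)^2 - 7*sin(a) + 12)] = (-8*sin(a) + cos(a)^2 + 39)*cos(a)/(sin(a)^2 - 7*sin(a) + 12)^2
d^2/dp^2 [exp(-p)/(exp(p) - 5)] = ((exp(p) - 5)^2 + (exp(p) - 5)*exp(p) + 2*exp(2*p))*exp(-p)/(exp(p) - 5)^3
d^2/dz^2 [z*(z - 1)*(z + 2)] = 6*z + 2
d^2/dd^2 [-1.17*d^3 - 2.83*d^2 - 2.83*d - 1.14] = -7.02*d - 5.66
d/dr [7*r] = 7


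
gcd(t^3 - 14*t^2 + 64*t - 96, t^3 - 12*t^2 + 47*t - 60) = t - 4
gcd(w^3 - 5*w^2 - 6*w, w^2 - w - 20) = 1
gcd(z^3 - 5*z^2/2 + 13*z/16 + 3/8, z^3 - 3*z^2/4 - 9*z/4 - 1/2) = z^2 - 7*z/4 - 1/2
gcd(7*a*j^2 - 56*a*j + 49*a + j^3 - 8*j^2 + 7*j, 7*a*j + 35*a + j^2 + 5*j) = 7*a + j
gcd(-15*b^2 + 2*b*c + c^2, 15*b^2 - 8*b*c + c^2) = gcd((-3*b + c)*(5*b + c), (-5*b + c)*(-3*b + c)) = 3*b - c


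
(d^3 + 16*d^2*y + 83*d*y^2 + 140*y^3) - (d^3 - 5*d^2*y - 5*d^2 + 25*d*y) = 21*d^2*y + 5*d^2 + 83*d*y^2 - 25*d*y + 140*y^3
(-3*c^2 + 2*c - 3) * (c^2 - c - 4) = -3*c^4 + 5*c^3 + 7*c^2 - 5*c + 12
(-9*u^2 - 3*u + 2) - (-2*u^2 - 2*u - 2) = -7*u^2 - u + 4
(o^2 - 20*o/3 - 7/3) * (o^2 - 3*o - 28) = o^4 - 29*o^3/3 - 31*o^2/3 + 581*o/3 + 196/3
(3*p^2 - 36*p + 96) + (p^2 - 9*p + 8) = 4*p^2 - 45*p + 104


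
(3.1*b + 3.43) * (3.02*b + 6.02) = 9.362*b^2 + 29.0206*b + 20.6486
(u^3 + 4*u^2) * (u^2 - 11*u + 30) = u^5 - 7*u^4 - 14*u^3 + 120*u^2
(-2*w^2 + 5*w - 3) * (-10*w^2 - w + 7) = 20*w^4 - 48*w^3 + 11*w^2 + 38*w - 21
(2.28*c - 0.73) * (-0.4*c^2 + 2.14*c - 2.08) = -0.912*c^3 + 5.1712*c^2 - 6.3046*c + 1.5184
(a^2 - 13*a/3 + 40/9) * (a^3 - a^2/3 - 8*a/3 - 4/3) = a^5 - 14*a^4/3 + 29*a^3/9 + 236*a^2/27 - 164*a/27 - 160/27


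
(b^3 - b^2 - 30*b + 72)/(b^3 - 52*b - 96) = (b^2 - 7*b + 12)/(b^2 - 6*b - 16)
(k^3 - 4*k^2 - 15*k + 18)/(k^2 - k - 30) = (k^2 + 2*k - 3)/(k + 5)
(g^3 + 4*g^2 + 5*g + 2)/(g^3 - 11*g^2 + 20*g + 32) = (g^2 + 3*g + 2)/(g^2 - 12*g + 32)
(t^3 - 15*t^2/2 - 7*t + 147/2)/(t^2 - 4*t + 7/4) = 2*(t^2 - 4*t - 21)/(2*t - 1)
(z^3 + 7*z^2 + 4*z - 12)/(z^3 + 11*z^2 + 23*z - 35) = (z^2 + 8*z + 12)/(z^2 + 12*z + 35)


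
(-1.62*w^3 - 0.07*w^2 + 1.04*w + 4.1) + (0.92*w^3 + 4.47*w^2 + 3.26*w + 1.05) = -0.7*w^3 + 4.4*w^2 + 4.3*w + 5.15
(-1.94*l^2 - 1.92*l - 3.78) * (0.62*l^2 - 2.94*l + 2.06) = -1.2028*l^4 + 4.5132*l^3 - 0.6952*l^2 + 7.158*l - 7.7868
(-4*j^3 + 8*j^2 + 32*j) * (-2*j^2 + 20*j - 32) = 8*j^5 - 96*j^4 + 224*j^3 + 384*j^2 - 1024*j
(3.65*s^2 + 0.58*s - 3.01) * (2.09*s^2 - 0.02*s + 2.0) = 7.6285*s^4 + 1.1392*s^3 + 0.997500000000001*s^2 + 1.2202*s - 6.02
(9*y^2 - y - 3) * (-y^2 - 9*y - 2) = -9*y^4 - 80*y^3 - 6*y^2 + 29*y + 6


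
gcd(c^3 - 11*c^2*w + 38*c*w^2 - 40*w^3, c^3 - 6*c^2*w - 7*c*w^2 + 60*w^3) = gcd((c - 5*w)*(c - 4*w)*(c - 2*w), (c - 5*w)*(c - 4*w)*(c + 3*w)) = c^2 - 9*c*w + 20*w^2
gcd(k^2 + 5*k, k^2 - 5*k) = k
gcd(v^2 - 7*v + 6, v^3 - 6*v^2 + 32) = 1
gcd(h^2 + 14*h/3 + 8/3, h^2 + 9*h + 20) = h + 4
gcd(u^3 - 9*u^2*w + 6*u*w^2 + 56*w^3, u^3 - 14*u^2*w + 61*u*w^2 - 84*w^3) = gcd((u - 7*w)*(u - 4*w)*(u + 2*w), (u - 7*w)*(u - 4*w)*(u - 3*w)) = u^2 - 11*u*w + 28*w^2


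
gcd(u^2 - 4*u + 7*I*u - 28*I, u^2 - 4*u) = u - 4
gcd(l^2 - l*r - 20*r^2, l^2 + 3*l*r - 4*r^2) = l + 4*r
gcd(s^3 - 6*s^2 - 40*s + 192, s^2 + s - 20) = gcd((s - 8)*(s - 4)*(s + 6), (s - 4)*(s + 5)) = s - 4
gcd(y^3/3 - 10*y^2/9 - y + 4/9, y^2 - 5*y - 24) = 1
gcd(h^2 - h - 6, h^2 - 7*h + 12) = h - 3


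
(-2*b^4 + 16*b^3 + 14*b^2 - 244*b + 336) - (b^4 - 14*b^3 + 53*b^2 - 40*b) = -3*b^4 + 30*b^3 - 39*b^2 - 204*b + 336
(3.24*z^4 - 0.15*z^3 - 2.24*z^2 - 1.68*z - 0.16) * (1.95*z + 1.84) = 6.318*z^5 + 5.6691*z^4 - 4.644*z^3 - 7.3976*z^2 - 3.4032*z - 0.2944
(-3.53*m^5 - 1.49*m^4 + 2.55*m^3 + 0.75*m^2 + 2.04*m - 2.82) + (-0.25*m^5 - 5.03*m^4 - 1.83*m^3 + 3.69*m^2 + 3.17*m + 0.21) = -3.78*m^5 - 6.52*m^4 + 0.72*m^3 + 4.44*m^2 + 5.21*m - 2.61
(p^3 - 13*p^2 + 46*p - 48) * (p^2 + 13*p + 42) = p^5 - 81*p^3 + 4*p^2 + 1308*p - 2016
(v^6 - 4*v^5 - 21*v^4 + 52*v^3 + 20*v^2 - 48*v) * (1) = v^6 - 4*v^5 - 21*v^4 + 52*v^3 + 20*v^2 - 48*v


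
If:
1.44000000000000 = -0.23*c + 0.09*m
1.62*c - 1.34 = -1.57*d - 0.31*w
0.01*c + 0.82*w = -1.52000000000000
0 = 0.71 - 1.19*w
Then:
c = -200.92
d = 208.06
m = -497.47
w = 0.60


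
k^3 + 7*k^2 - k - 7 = (k - 1)*(k + 1)*(k + 7)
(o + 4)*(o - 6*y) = o^2 - 6*o*y + 4*o - 24*y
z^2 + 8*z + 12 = (z + 2)*(z + 6)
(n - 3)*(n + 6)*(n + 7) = n^3 + 10*n^2 + 3*n - 126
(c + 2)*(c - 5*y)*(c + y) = c^3 - 4*c^2*y + 2*c^2 - 5*c*y^2 - 8*c*y - 10*y^2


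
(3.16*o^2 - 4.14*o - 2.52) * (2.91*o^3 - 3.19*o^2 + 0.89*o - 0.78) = 9.1956*o^5 - 22.1278*o^4 + 8.6858*o^3 + 1.8894*o^2 + 0.9864*o + 1.9656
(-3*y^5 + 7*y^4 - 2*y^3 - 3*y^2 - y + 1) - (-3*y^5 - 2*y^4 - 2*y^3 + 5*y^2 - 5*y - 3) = 9*y^4 - 8*y^2 + 4*y + 4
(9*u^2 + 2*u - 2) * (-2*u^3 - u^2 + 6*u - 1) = -18*u^5 - 13*u^4 + 56*u^3 + 5*u^2 - 14*u + 2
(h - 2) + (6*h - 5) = 7*h - 7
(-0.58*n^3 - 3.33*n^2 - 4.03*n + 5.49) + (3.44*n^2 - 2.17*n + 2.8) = -0.58*n^3 + 0.11*n^2 - 6.2*n + 8.29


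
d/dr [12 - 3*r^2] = -6*r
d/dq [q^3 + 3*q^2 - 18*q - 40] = 3*q^2 + 6*q - 18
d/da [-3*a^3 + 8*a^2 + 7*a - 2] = -9*a^2 + 16*a + 7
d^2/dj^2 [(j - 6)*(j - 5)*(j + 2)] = 6*j - 18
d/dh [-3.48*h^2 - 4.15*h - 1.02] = -6.96*h - 4.15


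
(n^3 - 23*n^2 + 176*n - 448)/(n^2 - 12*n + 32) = (n^2 - 15*n + 56)/(n - 4)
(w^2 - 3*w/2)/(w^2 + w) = (w - 3/2)/(w + 1)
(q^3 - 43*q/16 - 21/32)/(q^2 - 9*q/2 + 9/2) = (32*q^3 - 86*q - 21)/(16*(2*q^2 - 9*q + 9))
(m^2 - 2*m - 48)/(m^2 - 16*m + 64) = (m + 6)/(m - 8)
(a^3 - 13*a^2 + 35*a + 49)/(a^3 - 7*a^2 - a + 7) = (a - 7)/(a - 1)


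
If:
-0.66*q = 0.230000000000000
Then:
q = -0.35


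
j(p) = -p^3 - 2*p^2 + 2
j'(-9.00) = -207.00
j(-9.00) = 569.00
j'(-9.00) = -207.00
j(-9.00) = 569.00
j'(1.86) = -17.82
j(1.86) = -11.35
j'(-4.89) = -52.18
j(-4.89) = 71.11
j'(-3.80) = -28.12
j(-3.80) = 27.99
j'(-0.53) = 1.28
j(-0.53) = 1.59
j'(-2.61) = -10.00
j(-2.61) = 6.16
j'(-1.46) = -0.55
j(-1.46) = 0.85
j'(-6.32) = -94.55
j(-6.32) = 174.55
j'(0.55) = -3.11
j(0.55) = 1.23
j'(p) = -3*p^2 - 4*p = p*(-3*p - 4)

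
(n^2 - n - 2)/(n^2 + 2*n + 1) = (n - 2)/(n + 1)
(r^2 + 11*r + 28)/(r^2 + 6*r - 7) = (r + 4)/(r - 1)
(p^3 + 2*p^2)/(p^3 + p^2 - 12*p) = p*(p + 2)/(p^2 + p - 12)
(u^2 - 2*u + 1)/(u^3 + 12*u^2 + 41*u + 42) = (u^2 - 2*u + 1)/(u^3 + 12*u^2 + 41*u + 42)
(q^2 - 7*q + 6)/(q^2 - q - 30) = (q - 1)/(q + 5)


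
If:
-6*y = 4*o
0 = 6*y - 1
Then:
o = -1/4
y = 1/6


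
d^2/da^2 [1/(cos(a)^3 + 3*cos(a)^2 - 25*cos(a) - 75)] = ((-97*cos(a) + 24*cos(2*a) + 9*cos(3*a))*(cos(a)^3 + 3*cos(a)^2 - 25*cos(a) - 75)/4 + 2*(3*cos(a)^2 + 6*cos(a) - 25)^2*sin(a)^2)/(cos(a)^3 + 3*cos(a)^2 - 25*cos(a) - 75)^3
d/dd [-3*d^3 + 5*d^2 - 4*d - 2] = -9*d^2 + 10*d - 4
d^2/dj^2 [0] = 0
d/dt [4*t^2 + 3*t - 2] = 8*t + 3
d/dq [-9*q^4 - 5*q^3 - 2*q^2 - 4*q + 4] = -36*q^3 - 15*q^2 - 4*q - 4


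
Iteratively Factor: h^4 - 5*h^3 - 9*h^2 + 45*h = (h + 3)*(h^3 - 8*h^2 + 15*h) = (h - 3)*(h + 3)*(h^2 - 5*h) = h*(h - 3)*(h + 3)*(h - 5)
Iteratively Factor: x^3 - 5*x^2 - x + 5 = (x - 5)*(x^2 - 1) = (x - 5)*(x + 1)*(x - 1)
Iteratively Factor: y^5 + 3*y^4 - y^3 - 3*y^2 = (y + 1)*(y^4 + 2*y^3 - 3*y^2) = (y - 1)*(y + 1)*(y^3 + 3*y^2) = (y - 1)*(y + 1)*(y + 3)*(y^2) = y*(y - 1)*(y + 1)*(y + 3)*(y)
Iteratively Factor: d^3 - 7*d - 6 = (d + 1)*(d^2 - d - 6) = (d - 3)*(d + 1)*(d + 2)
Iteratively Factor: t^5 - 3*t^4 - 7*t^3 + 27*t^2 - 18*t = (t - 3)*(t^4 - 7*t^2 + 6*t) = t*(t - 3)*(t^3 - 7*t + 6) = t*(t - 3)*(t - 1)*(t^2 + t - 6) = t*(t - 3)*(t - 2)*(t - 1)*(t + 3)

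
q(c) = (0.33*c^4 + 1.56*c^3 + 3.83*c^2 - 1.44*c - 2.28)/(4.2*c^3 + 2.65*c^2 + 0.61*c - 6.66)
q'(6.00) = 0.06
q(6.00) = 0.89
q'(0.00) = 0.25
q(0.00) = 0.34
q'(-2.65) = -0.06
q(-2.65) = -0.23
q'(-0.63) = 0.68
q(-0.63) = 0.03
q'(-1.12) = 0.34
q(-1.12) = -0.25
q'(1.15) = -2.20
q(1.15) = 1.04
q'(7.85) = 0.07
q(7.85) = 1.02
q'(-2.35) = -0.08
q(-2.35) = -0.25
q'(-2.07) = -0.09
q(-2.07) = -0.28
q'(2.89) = 0.03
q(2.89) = 0.73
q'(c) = (-12.6*c^2 - 5.3*c - 0.61)*(0.33*c^4 + 1.56*c^3 + 3.83*c^2 - 1.44*c - 2.28)/(4.2*c^3 + 2.65*c^2 + 0.61*c - 6.66)^2 + (1.32*c^3 + 4.68*c^2 + 7.66*c - 1.44)/(4.2*c^3 + 2.65*c^2 + 0.61*c - 6.66) = (1.386*c^6 + 1.749*c^5 - 11.3481*c^4 + 5.208*c^3 + 3.7115*c^2 - 38.9316*c + 10.9812)/(17.64*c^6 + 22.26*c^5 + 12.1465*c^4 - 52.711*c^3 - 34.9259*c^2 - 8.1252*c + 44.3556)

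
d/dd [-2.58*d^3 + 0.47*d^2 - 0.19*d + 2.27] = -7.74*d^2 + 0.94*d - 0.19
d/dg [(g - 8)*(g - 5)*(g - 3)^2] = 4*g^3 - 57*g^2 + 254*g - 357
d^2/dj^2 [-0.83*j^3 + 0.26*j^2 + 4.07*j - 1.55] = 0.52 - 4.98*j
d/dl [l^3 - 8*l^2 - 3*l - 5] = 3*l^2 - 16*l - 3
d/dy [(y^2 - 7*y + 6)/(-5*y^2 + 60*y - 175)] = (5*y^2 - 58*y + 173)/(5*(y^4 - 24*y^3 + 214*y^2 - 840*y + 1225))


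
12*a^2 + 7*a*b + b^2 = (3*a + b)*(4*a + b)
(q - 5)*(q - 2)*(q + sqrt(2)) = q^3 - 7*q^2 + sqrt(2)*q^2 - 7*sqrt(2)*q + 10*q + 10*sqrt(2)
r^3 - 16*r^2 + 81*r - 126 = (r - 7)*(r - 6)*(r - 3)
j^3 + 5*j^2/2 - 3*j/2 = j*(j - 1/2)*(j + 3)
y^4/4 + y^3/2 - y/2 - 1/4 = (y/4 + 1/4)*(y - 1)*(y + 1)^2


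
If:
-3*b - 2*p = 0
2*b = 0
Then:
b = 0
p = 0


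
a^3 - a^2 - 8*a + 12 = (a - 2)^2*(a + 3)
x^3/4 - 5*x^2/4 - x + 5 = (x/4 + 1/2)*(x - 5)*(x - 2)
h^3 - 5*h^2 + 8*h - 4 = (h - 2)^2*(h - 1)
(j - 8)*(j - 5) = j^2 - 13*j + 40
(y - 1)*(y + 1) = y^2 - 1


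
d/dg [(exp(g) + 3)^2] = 2*(exp(g) + 3)*exp(g)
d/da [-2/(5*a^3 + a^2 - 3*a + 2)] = 2*(15*a^2 + 2*a - 3)/(5*a^3 + a^2 - 3*a + 2)^2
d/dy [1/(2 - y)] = (y - 2)^(-2)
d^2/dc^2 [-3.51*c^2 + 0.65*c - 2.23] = -7.02000000000000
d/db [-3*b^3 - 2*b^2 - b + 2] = -9*b^2 - 4*b - 1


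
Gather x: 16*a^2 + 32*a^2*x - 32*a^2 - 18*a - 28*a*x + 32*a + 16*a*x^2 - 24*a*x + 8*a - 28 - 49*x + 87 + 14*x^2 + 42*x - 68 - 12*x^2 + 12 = -16*a^2 + 22*a + x^2*(16*a + 2) + x*(32*a^2 - 52*a - 7) + 3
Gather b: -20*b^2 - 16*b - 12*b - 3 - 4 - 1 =-20*b^2 - 28*b - 8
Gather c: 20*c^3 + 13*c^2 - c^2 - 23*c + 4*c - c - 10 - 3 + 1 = 20*c^3 + 12*c^2 - 20*c - 12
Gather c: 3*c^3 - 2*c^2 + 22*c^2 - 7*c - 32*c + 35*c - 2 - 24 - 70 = 3*c^3 + 20*c^2 - 4*c - 96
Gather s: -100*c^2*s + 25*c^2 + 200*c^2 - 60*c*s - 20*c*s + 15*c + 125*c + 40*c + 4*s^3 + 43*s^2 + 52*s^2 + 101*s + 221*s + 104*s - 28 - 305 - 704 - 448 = 225*c^2 + 180*c + 4*s^3 + 95*s^2 + s*(-100*c^2 - 80*c + 426) - 1485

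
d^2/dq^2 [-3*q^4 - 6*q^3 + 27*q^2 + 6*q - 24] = -36*q^2 - 36*q + 54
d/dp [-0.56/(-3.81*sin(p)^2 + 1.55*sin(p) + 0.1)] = (0.868 - 4.2672*sin(p))*cos(p)/(-3.81*sin(p)^2 + 1.55*sin(p) + 0.1)^2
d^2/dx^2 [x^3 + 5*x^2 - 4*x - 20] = 6*x + 10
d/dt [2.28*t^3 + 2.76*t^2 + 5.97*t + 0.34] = 6.84*t^2 + 5.52*t + 5.97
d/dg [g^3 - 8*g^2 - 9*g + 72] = 3*g^2 - 16*g - 9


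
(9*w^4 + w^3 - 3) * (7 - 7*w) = -63*w^5 + 56*w^4 + 7*w^3 + 21*w - 21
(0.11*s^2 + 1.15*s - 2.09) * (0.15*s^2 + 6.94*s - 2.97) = 0.0165*s^4 + 0.9359*s^3 + 7.3408*s^2 - 17.9201*s + 6.2073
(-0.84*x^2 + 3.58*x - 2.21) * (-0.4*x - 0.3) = 0.336*x^3 - 1.18*x^2 - 0.19*x + 0.663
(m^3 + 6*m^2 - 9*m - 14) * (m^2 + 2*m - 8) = m^5 + 8*m^4 - 5*m^3 - 80*m^2 + 44*m + 112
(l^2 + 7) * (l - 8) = l^3 - 8*l^2 + 7*l - 56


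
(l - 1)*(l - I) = l^2 - l - I*l + I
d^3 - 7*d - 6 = (d - 3)*(d + 1)*(d + 2)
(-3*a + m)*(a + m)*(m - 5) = -3*a^2*m + 15*a^2 - 2*a*m^2 + 10*a*m + m^3 - 5*m^2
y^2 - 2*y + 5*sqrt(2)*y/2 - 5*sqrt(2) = (y - 2)*(y + 5*sqrt(2)/2)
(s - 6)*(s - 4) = s^2 - 10*s + 24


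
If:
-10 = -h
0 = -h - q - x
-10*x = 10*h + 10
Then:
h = 10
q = 1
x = -11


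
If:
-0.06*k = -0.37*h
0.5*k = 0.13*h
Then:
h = 0.00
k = 0.00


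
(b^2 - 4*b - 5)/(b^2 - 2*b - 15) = (b + 1)/(b + 3)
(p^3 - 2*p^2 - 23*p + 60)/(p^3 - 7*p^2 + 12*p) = (p + 5)/p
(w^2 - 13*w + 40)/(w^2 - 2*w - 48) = (w - 5)/(w + 6)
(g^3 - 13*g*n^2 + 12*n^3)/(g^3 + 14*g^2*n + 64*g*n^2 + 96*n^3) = (g^2 - 4*g*n + 3*n^2)/(g^2 + 10*g*n + 24*n^2)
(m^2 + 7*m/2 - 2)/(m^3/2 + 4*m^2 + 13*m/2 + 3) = (2*m^2 + 7*m - 4)/(m^3 + 8*m^2 + 13*m + 6)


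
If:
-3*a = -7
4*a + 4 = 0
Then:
No Solution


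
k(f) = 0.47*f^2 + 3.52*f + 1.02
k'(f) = 0.94*f + 3.52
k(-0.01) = 0.98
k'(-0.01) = 3.51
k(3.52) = 19.23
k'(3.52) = 6.83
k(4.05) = 22.99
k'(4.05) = 7.33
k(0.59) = 3.26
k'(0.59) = 4.07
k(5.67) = 36.09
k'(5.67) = 8.85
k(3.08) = 16.32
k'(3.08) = 6.42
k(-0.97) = -1.95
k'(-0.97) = 2.61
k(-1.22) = -2.57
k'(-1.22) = 2.37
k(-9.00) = 7.41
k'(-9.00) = -4.94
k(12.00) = 110.94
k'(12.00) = 14.80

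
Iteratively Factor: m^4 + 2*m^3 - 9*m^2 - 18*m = (m + 2)*(m^3 - 9*m) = m*(m + 2)*(m^2 - 9) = m*(m - 3)*(m + 2)*(m + 3)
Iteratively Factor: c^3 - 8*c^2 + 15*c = (c)*(c^2 - 8*c + 15) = c*(c - 5)*(c - 3)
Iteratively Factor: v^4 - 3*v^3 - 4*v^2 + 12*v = (v - 2)*(v^3 - v^2 - 6*v) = (v - 2)*(v + 2)*(v^2 - 3*v) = v*(v - 2)*(v + 2)*(v - 3)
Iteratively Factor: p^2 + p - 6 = (p - 2)*(p + 3)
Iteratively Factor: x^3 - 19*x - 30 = (x + 3)*(x^2 - 3*x - 10) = (x - 5)*(x + 3)*(x + 2)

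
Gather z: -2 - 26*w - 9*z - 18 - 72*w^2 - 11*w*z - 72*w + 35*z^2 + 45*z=-72*w^2 - 98*w + 35*z^2 + z*(36 - 11*w) - 20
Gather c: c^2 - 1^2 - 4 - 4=c^2 - 9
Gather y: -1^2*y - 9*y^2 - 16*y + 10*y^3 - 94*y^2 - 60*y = 10*y^3 - 103*y^2 - 77*y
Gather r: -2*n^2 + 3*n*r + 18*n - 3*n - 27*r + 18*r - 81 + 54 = -2*n^2 + 15*n + r*(3*n - 9) - 27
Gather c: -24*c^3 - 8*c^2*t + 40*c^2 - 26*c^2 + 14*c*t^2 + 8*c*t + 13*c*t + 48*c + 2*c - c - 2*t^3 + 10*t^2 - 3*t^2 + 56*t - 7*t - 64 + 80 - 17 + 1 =-24*c^3 + c^2*(14 - 8*t) + c*(14*t^2 + 21*t + 49) - 2*t^3 + 7*t^2 + 49*t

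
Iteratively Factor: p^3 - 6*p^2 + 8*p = (p)*(p^2 - 6*p + 8) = p*(p - 4)*(p - 2)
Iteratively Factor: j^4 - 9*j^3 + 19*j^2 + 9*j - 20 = (j + 1)*(j^3 - 10*j^2 + 29*j - 20) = (j - 4)*(j + 1)*(j^2 - 6*j + 5) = (j - 4)*(j - 1)*(j + 1)*(j - 5)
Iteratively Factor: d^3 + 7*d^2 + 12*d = (d)*(d^2 + 7*d + 12) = d*(d + 3)*(d + 4)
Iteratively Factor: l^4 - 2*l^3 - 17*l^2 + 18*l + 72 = (l - 4)*(l^3 + 2*l^2 - 9*l - 18) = (l - 4)*(l - 3)*(l^2 + 5*l + 6) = (l - 4)*(l - 3)*(l + 3)*(l + 2)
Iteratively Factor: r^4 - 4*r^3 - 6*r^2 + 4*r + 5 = (r - 5)*(r^3 + r^2 - r - 1) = (r - 5)*(r - 1)*(r^2 + 2*r + 1) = (r - 5)*(r - 1)*(r + 1)*(r + 1)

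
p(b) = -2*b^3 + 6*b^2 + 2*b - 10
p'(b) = -6*b^2 + 12*b + 2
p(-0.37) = -9.82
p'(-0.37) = -3.26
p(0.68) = -6.49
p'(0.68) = 7.39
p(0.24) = -9.20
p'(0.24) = 4.53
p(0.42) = -8.25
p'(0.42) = 5.98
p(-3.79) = 177.48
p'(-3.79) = -129.66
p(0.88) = -4.96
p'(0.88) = 7.91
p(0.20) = -9.38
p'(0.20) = 4.16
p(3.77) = -24.35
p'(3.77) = -38.04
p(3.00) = -4.00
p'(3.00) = -16.00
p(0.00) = -10.00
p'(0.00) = 2.00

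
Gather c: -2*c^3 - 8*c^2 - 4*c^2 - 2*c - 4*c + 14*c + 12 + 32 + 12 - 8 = -2*c^3 - 12*c^2 + 8*c + 48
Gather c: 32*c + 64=32*c + 64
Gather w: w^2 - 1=w^2 - 1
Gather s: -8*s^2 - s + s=-8*s^2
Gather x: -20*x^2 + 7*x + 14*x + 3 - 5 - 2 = -20*x^2 + 21*x - 4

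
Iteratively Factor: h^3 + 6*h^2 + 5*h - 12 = (h + 4)*(h^2 + 2*h - 3) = (h + 3)*(h + 4)*(h - 1)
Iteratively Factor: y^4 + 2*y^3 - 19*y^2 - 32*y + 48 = (y - 4)*(y^3 + 6*y^2 + 5*y - 12) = (y - 4)*(y - 1)*(y^2 + 7*y + 12) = (y - 4)*(y - 1)*(y + 3)*(y + 4)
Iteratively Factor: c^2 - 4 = (c + 2)*(c - 2)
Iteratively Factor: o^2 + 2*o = (o)*(o + 2)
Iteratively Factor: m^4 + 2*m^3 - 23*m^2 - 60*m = (m + 4)*(m^3 - 2*m^2 - 15*m) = m*(m + 4)*(m^2 - 2*m - 15) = m*(m - 5)*(m + 4)*(m + 3)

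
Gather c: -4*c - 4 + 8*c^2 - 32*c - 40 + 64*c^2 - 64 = 72*c^2 - 36*c - 108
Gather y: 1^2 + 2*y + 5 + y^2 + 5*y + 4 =y^2 + 7*y + 10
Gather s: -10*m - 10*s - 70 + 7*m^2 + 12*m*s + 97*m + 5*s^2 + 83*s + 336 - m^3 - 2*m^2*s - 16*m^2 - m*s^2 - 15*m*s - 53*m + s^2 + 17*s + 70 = -m^3 - 9*m^2 + 34*m + s^2*(6 - m) + s*(-2*m^2 - 3*m + 90) + 336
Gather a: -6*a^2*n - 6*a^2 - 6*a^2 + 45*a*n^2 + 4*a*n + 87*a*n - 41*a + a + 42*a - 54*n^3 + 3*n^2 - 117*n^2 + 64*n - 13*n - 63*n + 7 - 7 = a^2*(-6*n - 12) + a*(45*n^2 + 91*n + 2) - 54*n^3 - 114*n^2 - 12*n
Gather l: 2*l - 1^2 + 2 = 2*l + 1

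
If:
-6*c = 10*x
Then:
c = -5*x/3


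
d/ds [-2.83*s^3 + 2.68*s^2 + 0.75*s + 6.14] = -8.49*s^2 + 5.36*s + 0.75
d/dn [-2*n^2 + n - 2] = 1 - 4*n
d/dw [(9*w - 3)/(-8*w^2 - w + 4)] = 3*(24*w^2 - 16*w + 11)/(64*w^4 + 16*w^3 - 63*w^2 - 8*w + 16)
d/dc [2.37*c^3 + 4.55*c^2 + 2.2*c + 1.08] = 7.11*c^2 + 9.1*c + 2.2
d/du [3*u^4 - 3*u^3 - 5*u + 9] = 12*u^3 - 9*u^2 - 5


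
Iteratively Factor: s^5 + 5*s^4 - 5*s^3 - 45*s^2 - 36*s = (s)*(s^4 + 5*s^3 - 5*s^2 - 45*s - 36) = s*(s + 4)*(s^3 + s^2 - 9*s - 9) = s*(s + 3)*(s + 4)*(s^2 - 2*s - 3) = s*(s + 1)*(s + 3)*(s + 4)*(s - 3)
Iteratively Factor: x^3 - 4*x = (x)*(x^2 - 4) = x*(x + 2)*(x - 2)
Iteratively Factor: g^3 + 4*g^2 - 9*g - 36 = (g + 3)*(g^2 + g - 12) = (g + 3)*(g + 4)*(g - 3)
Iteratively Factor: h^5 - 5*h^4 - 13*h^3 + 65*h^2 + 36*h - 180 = (h + 3)*(h^4 - 8*h^3 + 11*h^2 + 32*h - 60) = (h + 2)*(h + 3)*(h^3 - 10*h^2 + 31*h - 30) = (h - 5)*(h + 2)*(h + 3)*(h^2 - 5*h + 6) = (h - 5)*(h - 2)*(h + 2)*(h + 3)*(h - 3)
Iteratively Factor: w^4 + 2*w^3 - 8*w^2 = (w)*(w^3 + 2*w^2 - 8*w) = w*(w + 4)*(w^2 - 2*w) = w*(w - 2)*(w + 4)*(w)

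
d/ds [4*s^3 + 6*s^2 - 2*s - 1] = 12*s^2 + 12*s - 2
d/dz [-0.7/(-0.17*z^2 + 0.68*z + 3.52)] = (0.476 - 0.238*z)/(-0.17*z^2 + 0.68*z + 3.52)^2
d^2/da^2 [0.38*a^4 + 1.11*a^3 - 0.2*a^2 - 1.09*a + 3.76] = 4.56*a^2 + 6.66*a - 0.4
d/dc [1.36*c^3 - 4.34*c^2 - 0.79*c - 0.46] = 4.08*c^2 - 8.68*c - 0.79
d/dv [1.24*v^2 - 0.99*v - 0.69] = 2.48*v - 0.99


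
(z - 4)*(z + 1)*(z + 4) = z^3 + z^2 - 16*z - 16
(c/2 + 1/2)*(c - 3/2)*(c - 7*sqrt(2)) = c^3/2 - 7*sqrt(2)*c^2/2 - c^2/4 - 3*c/4 + 7*sqrt(2)*c/4 + 21*sqrt(2)/4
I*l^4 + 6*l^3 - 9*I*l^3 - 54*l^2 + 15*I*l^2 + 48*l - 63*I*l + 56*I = (l - 8)*(l - 7*I)*(l + I)*(I*l - I)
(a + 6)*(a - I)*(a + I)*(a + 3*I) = a^4 + 6*a^3 + 3*I*a^3 + a^2 + 18*I*a^2 + 6*a + 3*I*a + 18*I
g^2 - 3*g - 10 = (g - 5)*(g + 2)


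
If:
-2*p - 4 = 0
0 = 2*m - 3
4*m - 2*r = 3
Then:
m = 3/2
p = -2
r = 3/2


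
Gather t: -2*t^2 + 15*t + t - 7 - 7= -2*t^2 + 16*t - 14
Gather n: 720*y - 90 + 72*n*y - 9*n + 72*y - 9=n*(72*y - 9) + 792*y - 99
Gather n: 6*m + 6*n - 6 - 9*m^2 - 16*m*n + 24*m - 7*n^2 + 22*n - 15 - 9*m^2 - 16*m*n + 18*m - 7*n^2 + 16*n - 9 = -18*m^2 + 48*m - 14*n^2 + n*(44 - 32*m) - 30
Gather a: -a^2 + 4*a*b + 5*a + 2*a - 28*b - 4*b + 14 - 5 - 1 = -a^2 + a*(4*b + 7) - 32*b + 8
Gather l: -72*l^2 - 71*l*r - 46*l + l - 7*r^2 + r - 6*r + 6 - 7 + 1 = -72*l^2 + l*(-71*r - 45) - 7*r^2 - 5*r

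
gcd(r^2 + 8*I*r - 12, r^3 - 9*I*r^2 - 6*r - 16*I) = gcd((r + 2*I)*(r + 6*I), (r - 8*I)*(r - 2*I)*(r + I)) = 1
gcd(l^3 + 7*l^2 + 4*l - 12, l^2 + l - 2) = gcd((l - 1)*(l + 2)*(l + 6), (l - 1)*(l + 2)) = l^2 + l - 2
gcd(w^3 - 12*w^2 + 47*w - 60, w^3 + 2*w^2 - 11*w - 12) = w - 3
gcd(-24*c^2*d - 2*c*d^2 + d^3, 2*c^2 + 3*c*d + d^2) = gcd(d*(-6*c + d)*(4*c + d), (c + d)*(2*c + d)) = 1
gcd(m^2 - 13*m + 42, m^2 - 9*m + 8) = 1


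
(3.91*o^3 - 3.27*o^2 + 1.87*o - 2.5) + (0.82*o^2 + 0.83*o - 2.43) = 3.91*o^3 - 2.45*o^2 + 2.7*o - 4.93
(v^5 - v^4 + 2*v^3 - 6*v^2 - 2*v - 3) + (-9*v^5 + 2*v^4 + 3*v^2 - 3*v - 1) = -8*v^5 + v^4 + 2*v^3 - 3*v^2 - 5*v - 4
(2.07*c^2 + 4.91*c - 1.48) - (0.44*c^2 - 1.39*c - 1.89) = 1.63*c^2 + 6.3*c + 0.41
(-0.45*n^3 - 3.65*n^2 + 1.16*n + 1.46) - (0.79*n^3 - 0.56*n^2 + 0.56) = -1.24*n^3 - 3.09*n^2 + 1.16*n + 0.9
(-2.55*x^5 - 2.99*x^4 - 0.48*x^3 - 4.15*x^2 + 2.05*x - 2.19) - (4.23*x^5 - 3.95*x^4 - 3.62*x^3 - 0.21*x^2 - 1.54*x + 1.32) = -6.78*x^5 + 0.96*x^4 + 3.14*x^3 - 3.94*x^2 + 3.59*x - 3.51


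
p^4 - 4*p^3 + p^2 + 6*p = p*(p - 3)*(p - 2)*(p + 1)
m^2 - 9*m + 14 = (m - 7)*(m - 2)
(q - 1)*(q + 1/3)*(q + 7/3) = q^3 + 5*q^2/3 - 17*q/9 - 7/9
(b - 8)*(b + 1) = b^2 - 7*b - 8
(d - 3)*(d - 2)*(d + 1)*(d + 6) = d^4 + 2*d^3 - 23*d^2 + 12*d + 36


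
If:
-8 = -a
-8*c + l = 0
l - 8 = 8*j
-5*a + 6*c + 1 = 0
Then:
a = 8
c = 13/2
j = 11/2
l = 52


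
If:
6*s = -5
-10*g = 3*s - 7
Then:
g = 19/20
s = -5/6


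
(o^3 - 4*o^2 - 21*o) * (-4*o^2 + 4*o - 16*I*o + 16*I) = -4*o^5 + 20*o^4 - 16*I*o^4 + 68*o^3 + 80*I*o^3 - 84*o^2 + 272*I*o^2 - 336*I*o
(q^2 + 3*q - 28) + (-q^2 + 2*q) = 5*q - 28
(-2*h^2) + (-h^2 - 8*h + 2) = -3*h^2 - 8*h + 2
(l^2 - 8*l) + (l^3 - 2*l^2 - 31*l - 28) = l^3 - l^2 - 39*l - 28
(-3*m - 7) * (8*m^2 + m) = -24*m^3 - 59*m^2 - 7*m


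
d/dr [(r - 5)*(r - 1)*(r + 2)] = 3*r^2 - 8*r - 7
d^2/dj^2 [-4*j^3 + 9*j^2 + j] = 18 - 24*j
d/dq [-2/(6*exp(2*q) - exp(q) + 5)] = (24*exp(q) - 2)*exp(q)/(6*exp(2*q) - exp(q) + 5)^2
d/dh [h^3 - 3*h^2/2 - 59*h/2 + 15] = 3*h^2 - 3*h - 59/2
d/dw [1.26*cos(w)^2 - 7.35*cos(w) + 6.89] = (7.35 - 2.52*cos(w))*sin(w)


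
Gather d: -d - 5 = -d - 5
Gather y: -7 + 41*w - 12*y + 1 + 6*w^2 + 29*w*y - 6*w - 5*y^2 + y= 6*w^2 + 35*w - 5*y^2 + y*(29*w - 11) - 6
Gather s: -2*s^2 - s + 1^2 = -2*s^2 - s + 1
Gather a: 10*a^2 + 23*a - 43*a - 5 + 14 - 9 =10*a^2 - 20*a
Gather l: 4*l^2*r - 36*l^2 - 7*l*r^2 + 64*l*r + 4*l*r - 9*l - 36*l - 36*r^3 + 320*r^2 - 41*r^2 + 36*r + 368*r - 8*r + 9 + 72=l^2*(4*r - 36) + l*(-7*r^2 + 68*r - 45) - 36*r^3 + 279*r^2 + 396*r + 81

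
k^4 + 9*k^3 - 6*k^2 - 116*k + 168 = (k - 2)^2*(k + 6)*(k + 7)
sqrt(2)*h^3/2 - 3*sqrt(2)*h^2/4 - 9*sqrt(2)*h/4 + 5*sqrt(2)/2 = (h - 5/2)*(h - 1)*(sqrt(2)*h/2 + sqrt(2))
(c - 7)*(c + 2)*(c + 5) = c^3 - 39*c - 70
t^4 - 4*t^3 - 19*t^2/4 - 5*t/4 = t*(t - 5)*(t + 1/2)^2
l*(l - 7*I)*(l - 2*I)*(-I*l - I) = -I*l^4 - 9*l^3 - I*l^3 - 9*l^2 + 14*I*l^2 + 14*I*l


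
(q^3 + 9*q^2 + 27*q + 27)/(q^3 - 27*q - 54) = (q + 3)/(q - 6)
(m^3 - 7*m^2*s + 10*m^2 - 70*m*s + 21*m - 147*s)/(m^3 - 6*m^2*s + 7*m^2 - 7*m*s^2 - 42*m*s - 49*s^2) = (m + 3)/(m + s)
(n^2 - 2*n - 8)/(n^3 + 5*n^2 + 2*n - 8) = (n - 4)/(n^2 + 3*n - 4)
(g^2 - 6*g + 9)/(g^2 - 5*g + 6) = (g - 3)/(g - 2)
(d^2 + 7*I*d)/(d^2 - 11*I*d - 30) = d*(d + 7*I)/(d^2 - 11*I*d - 30)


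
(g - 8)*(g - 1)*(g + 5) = g^3 - 4*g^2 - 37*g + 40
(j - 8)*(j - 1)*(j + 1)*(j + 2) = j^4 - 6*j^3 - 17*j^2 + 6*j + 16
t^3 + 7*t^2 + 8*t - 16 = (t - 1)*(t + 4)^2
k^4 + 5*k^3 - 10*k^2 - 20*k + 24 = (k - 2)*(k - 1)*(k + 2)*(k + 6)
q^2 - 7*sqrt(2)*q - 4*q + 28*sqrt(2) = (q - 4)*(q - 7*sqrt(2))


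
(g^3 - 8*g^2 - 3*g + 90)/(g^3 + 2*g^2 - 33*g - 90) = (g - 5)/(g + 5)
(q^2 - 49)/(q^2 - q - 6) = (49 - q^2)/(-q^2 + q + 6)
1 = 1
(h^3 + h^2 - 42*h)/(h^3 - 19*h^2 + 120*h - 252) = h*(h + 7)/(h^2 - 13*h + 42)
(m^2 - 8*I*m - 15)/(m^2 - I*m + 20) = (m - 3*I)/(m + 4*I)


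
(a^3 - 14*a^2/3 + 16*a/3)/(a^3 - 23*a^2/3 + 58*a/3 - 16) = a/(a - 3)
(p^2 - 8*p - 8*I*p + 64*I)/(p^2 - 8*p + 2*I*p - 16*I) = (p - 8*I)/(p + 2*I)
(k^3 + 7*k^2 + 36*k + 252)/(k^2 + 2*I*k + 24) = (k^2 + k*(7 - 6*I) - 42*I)/(k - 4*I)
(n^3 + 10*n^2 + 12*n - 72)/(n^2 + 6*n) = n + 4 - 12/n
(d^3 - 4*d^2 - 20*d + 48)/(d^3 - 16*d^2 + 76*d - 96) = (d + 4)/(d - 8)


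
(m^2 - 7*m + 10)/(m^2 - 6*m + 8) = (m - 5)/(m - 4)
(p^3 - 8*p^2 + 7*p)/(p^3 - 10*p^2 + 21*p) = (p - 1)/(p - 3)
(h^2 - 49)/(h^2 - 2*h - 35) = (h + 7)/(h + 5)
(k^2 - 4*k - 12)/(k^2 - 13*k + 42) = (k + 2)/(k - 7)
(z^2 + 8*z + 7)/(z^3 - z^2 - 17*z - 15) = (z + 7)/(z^2 - 2*z - 15)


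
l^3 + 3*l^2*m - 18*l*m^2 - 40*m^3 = (l - 4*m)*(l + 2*m)*(l + 5*m)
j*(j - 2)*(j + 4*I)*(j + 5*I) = j^4 - 2*j^3 + 9*I*j^3 - 20*j^2 - 18*I*j^2 + 40*j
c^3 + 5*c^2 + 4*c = c*(c + 1)*(c + 4)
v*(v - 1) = v^2 - v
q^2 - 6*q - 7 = (q - 7)*(q + 1)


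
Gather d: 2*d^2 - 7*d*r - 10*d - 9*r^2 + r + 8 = 2*d^2 + d*(-7*r - 10) - 9*r^2 + r + 8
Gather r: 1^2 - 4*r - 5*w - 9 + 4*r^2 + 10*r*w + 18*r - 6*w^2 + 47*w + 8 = 4*r^2 + r*(10*w + 14) - 6*w^2 + 42*w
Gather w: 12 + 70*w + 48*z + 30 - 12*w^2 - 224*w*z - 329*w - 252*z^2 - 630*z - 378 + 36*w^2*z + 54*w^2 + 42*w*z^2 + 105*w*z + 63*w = w^2*(36*z + 42) + w*(42*z^2 - 119*z - 196) - 252*z^2 - 582*z - 336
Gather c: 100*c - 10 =100*c - 10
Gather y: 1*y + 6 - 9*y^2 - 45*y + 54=-9*y^2 - 44*y + 60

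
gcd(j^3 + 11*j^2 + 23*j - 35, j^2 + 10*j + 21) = j + 7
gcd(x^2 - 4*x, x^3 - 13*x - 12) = x - 4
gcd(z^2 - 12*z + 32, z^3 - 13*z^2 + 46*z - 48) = z - 8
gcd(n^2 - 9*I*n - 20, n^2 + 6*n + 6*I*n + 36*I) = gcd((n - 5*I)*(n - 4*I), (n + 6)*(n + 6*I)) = 1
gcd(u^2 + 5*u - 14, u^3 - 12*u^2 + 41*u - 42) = u - 2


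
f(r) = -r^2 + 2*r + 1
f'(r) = 2 - 2*r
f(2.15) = 0.68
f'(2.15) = -2.30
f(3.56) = -4.55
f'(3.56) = -5.12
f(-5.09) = -35.09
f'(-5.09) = 12.18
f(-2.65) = -11.32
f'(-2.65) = 7.30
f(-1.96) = -6.76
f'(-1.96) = 5.92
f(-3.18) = -15.47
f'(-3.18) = 8.36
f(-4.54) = -28.69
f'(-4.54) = 11.08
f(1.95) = 1.10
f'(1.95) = -1.90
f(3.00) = -2.00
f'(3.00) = -4.00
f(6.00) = -23.00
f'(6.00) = -10.00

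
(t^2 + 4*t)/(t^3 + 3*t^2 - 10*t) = (t + 4)/(t^2 + 3*t - 10)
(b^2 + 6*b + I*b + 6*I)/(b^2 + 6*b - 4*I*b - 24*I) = (b + I)/(b - 4*I)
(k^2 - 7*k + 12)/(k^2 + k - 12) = (k - 4)/(k + 4)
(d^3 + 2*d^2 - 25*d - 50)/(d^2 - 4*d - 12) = (d^2 - 25)/(d - 6)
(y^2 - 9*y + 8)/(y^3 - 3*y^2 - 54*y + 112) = (y - 1)/(y^2 + 5*y - 14)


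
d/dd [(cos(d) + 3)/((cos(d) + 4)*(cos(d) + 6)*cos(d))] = (123*cos(d) + 19*cos(2*d) + cos(3*d) + 163)*sin(d)/(2*(cos(d) + 4)^2*(cos(d) + 6)^2*cos(d)^2)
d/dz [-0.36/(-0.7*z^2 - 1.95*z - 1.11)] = (-0.504*z - 0.702)/(0.7*z^2 + 1.95*z + 1.11)^2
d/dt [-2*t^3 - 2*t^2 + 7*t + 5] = -6*t^2 - 4*t + 7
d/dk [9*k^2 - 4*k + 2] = 18*k - 4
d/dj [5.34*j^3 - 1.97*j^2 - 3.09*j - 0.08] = 16.02*j^2 - 3.94*j - 3.09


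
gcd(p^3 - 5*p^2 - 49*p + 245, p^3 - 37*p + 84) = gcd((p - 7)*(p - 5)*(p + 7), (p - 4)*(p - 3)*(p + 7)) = p + 7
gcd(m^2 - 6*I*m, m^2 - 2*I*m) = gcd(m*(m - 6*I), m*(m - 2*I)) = m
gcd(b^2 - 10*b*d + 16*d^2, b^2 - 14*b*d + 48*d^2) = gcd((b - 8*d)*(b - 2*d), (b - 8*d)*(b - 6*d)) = b - 8*d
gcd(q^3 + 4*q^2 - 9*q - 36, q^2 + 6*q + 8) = q + 4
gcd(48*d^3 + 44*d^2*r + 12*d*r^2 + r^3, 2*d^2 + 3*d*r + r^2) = 2*d + r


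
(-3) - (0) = -3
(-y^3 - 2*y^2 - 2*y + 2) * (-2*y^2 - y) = 2*y^5 + 5*y^4 + 6*y^3 - 2*y^2 - 2*y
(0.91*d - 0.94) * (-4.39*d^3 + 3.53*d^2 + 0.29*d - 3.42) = -3.9949*d^4 + 7.3389*d^3 - 3.0543*d^2 - 3.3848*d + 3.2148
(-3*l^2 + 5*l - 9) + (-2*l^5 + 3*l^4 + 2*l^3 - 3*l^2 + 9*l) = -2*l^5 + 3*l^4 + 2*l^3 - 6*l^2 + 14*l - 9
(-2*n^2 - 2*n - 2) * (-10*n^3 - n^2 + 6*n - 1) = 20*n^5 + 22*n^4 + 10*n^3 - 8*n^2 - 10*n + 2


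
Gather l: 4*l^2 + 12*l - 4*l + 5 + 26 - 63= 4*l^2 + 8*l - 32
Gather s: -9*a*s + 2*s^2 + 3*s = 2*s^2 + s*(3 - 9*a)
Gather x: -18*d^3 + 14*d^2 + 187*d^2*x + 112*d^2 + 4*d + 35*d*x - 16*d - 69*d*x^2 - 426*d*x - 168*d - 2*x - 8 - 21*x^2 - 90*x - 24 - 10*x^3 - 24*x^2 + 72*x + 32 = -18*d^3 + 126*d^2 - 180*d - 10*x^3 + x^2*(-69*d - 45) + x*(187*d^2 - 391*d - 20)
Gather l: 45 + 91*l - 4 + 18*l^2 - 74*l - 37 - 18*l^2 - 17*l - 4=0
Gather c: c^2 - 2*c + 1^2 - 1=c^2 - 2*c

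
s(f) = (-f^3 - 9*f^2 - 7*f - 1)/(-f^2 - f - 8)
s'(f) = (2*f + 1)*(-f^3 - 9*f^2 - 7*f - 1)/(-f^2 - f - 8)^2 + (-3*f^2 - 18*f - 7)/(-f^2 - f - 8)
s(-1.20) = 0.47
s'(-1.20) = -1.17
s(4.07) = 8.59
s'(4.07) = 1.80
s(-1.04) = 0.29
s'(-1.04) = -1.02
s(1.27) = 2.43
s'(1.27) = 2.40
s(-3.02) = 2.44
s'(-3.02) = -0.55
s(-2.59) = 2.13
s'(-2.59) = -0.87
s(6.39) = 12.21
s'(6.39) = 1.38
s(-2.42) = 1.98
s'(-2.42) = -1.00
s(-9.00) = -0.78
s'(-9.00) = 0.94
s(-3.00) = 2.43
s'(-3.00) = -0.56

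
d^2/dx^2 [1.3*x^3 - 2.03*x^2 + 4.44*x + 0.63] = 7.8*x - 4.06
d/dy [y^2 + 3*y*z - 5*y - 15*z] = 2*y + 3*z - 5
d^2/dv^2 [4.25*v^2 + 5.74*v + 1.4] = 8.50000000000000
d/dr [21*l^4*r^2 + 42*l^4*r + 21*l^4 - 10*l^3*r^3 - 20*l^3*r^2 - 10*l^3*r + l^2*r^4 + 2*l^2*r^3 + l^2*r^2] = 2*l^2*(21*l^2*r + 21*l^2 - 15*l*r^2 - 20*l*r - 5*l + 2*r^3 + 3*r^2 + r)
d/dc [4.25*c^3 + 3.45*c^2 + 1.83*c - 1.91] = 12.75*c^2 + 6.9*c + 1.83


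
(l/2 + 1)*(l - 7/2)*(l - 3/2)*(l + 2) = l^4/2 - l^3/2 - 43*l^2/8 + l/2 + 21/2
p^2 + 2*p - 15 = (p - 3)*(p + 5)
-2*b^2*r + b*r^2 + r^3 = r*(-b + r)*(2*b + r)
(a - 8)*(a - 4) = a^2 - 12*a + 32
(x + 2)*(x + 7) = x^2 + 9*x + 14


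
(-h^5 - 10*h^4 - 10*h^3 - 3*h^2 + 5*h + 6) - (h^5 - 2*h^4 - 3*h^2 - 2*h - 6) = -2*h^5 - 8*h^4 - 10*h^3 + 7*h + 12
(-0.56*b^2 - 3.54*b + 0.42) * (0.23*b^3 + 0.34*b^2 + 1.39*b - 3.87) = -0.1288*b^5 - 1.0046*b^4 - 1.8854*b^3 - 2.6106*b^2 + 14.2836*b - 1.6254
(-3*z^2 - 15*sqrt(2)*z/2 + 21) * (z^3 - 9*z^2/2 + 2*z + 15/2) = -3*z^5 - 15*sqrt(2)*z^4/2 + 27*z^4/2 + 15*z^3 + 135*sqrt(2)*z^3/4 - 117*z^2 - 15*sqrt(2)*z^2 - 225*sqrt(2)*z/4 + 42*z + 315/2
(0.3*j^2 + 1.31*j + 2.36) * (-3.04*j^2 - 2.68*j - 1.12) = -0.912*j^4 - 4.7864*j^3 - 11.0212*j^2 - 7.792*j - 2.6432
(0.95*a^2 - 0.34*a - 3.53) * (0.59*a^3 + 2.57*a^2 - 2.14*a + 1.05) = 0.5605*a^5 + 2.2409*a^4 - 4.9895*a^3 - 7.347*a^2 + 7.1972*a - 3.7065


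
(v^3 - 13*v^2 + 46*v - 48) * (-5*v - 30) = -5*v^4 + 35*v^3 + 160*v^2 - 1140*v + 1440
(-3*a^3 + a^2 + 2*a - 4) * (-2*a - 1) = 6*a^4 + a^3 - 5*a^2 + 6*a + 4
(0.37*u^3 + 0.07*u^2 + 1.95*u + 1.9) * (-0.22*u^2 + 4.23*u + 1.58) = -0.0814*u^5 + 1.5497*u^4 + 0.4517*u^3 + 7.9411*u^2 + 11.118*u + 3.002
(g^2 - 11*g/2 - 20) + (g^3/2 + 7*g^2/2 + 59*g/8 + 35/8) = g^3/2 + 9*g^2/2 + 15*g/8 - 125/8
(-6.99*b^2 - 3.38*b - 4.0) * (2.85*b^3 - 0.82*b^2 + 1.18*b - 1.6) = -19.9215*b^5 - 3.9012*b^4 - 16.8766*b^3 + 10.4756*b^2 + 0.688000000000001*b + 6.4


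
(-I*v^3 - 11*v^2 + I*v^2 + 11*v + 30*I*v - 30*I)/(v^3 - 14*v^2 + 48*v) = (-I*v^3 + v^2*(-11 + I) + v*(11 + 30*I) - 30*I)/(v*(v^2 - 14*v + 48))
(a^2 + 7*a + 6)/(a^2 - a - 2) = (a + 6)/(a - 2)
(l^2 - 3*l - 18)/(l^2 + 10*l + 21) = (l - 6)/(l + 7)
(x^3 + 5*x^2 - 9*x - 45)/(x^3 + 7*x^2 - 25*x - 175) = (x^2 - 9)/(x^2 + 2*x - 35)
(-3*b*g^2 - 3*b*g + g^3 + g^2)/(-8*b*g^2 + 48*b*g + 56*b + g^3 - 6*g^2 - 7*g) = g*(3*b - g)/(8*b*g - 56*b - g^2 + 7*g)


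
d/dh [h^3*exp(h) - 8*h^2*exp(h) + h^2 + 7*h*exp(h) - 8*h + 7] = h^3*exp(h) - 5*h^2*exp(h) - 9*h*exp(h) + 2*h + 7*exp(h) - 8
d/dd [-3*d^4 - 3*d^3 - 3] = d^2*(-12*d - 9)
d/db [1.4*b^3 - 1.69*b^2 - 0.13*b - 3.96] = 4.2*b^2 - 3.38*b - 0.13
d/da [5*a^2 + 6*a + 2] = 10*a + 6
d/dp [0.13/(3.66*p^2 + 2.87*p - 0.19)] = (-0.9516*p - 0.3731)/(3.66*p^2 + 2.87*p - 0.19)^2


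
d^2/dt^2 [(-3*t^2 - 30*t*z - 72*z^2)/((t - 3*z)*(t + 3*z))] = 6*z*(10*t^3 + 99*t^2*z + 270*t*z^2 + 297*z^3)/(-t^6 + 27*t^4*z^2 - 243*t^2*z^4 + 729*z^6)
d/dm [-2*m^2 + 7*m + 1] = 7 - 4*m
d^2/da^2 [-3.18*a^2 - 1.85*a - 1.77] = -6.36000000000000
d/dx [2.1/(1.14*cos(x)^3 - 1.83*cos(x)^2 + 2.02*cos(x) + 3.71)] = (7.182*cos(x)^2 - 7.686*cos(x) + 4.242)*sin(x)/(1.14*cos(x)^3 - 1.83*cos(x)^2 + 2.02*cos(x) + 3.71)^2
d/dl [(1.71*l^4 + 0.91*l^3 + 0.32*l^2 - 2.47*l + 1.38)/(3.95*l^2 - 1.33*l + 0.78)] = (13.509*l^5 - 3.2284*l^4 + 2.9146*l^3 + 11.4603*l^2 - 10.4028*l - 0.0912000000000004)/(15.6025*l^4 - 10.507*l^3 + 7.9309*l^2 - 2.0748*l + 0.6084)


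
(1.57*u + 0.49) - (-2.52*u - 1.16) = 4.09*u + 1.65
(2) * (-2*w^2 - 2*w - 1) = -4*w^2 - 4*w - 2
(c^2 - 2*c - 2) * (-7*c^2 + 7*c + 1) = -7*c^4 + 21*c^3 + c^2 - 16*c - 2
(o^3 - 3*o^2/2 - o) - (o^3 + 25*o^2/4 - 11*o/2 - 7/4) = -31*o^2/4 + 9*o/2 + 7/4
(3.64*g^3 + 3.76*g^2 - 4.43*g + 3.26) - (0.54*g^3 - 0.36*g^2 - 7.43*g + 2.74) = 3.1*g^3 + 4.12*g^2 + 3.0*g + 0.52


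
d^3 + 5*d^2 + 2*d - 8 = (d - 1)*(d + 2)*(d + 4)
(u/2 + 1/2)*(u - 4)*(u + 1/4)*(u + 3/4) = u^4/2 - u^3 - 109*u^2/32 - 73*u/32 - 3/8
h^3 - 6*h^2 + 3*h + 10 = (h - 5)*(h - 2)*(h + 1)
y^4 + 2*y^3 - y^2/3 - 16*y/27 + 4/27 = (y - 1/3)^2*(y + 2/3)*(y + 2)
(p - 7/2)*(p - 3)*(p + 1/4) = p^3 - 25*p^2/4 + 71*p/8 + 21/8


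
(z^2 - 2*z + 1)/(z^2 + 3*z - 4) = (z - 1)/(z + 4)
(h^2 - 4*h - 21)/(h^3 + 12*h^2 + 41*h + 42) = (h - 7)/(h^2 + 9*h + 14)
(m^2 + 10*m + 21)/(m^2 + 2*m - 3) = (m + 7)/(m - 1)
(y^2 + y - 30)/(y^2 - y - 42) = (y - 5)/(y - 7)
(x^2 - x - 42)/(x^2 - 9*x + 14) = (x + 6)/(x - 2)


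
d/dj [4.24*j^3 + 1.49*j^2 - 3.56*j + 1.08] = 12.72*j^2 + 2.98*j - 3.56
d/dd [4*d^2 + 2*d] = 8*d + 2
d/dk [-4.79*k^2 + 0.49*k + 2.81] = 0.49 - 9.58*k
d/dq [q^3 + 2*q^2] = q*(3*q + 4)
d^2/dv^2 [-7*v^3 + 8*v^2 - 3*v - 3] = 16 - 42*v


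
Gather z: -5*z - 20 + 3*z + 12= -2*z - 8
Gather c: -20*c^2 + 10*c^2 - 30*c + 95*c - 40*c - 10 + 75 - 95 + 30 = -10*c^2 + 25*c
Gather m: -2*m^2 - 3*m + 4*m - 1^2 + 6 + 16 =-2*m^2 + m + 21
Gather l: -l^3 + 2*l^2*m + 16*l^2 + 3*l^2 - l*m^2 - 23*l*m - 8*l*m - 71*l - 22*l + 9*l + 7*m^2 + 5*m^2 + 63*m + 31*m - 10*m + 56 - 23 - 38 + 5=-l^3 + l^2*(2*m + 19) + l*(-m^2 - 31*m - 84) + 12*m^2 + 84*m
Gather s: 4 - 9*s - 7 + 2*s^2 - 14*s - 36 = 2*s^2 - 23*s - 39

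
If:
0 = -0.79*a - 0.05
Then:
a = -0.06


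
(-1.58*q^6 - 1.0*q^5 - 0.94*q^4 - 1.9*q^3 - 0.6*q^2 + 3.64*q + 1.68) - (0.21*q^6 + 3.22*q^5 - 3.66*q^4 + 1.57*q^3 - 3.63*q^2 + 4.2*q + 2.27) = -1.79*q^6 - 4.22*q^5 + 2.72*q^4 - 3.47*q^3 + 3.03*q^2 - 0.56*q - 0.59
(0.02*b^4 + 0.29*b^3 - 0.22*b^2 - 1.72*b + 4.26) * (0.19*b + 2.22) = 0.0038*b^5 + 0.0995*b^4 + 0.602*b^3 - 0.8152*b^2 - 3.009*b + 9.4572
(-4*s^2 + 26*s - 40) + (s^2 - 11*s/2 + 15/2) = -3*s^2 + 41*s/2 - 65/2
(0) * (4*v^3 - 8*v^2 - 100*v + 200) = 0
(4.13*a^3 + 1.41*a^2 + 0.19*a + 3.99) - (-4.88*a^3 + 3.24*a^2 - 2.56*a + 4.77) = 9.01*a^3 - 1.83*a^2 + 2.75*a - 0.779999999999999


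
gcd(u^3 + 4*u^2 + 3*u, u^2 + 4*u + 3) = u^2 + 4*u + 3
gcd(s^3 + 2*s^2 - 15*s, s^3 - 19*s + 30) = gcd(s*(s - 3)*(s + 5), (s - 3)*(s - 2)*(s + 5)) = s^2 + 2*s - 15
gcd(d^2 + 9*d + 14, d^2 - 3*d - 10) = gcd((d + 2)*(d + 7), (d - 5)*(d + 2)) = d + 2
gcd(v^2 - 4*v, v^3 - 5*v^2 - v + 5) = 1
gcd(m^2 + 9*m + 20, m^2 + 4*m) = m + 4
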